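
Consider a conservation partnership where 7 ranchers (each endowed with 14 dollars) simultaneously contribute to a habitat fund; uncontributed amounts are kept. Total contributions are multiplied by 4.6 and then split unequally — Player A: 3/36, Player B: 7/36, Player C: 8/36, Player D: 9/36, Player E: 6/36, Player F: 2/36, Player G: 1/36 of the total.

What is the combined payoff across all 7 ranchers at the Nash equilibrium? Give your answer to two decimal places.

198.80 dollars

Each unit j contributes comes back to j as 4.6 × (j's share), so j prefers to contribute only if that share exceeds 1/4.6 = 0.2174; otherwise keeping the unit dominates.
The shares above 0.2174 belong to Player C and Player D, contributing 14 each; the remaining 5 contribute 0. Total contributed: 28.
The habitat fund pays out 4.6 × 28 = 128.80 in total (split across the unequal shares, but the aggregate is all that matters for the group sum).
The 5 free-riders keep 14 each, adding 70. Group total = 70 + 128.80 = 198.80.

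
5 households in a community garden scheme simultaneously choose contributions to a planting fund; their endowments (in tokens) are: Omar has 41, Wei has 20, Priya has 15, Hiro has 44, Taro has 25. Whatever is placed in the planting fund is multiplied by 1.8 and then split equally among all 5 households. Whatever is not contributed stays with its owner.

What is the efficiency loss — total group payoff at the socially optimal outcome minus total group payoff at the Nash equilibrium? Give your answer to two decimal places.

116.00 tokens

The private return per contributed unit is 1.8/5 = 0.3600 < 1 for every player regardless of endowment, so the Nash equilibrium is zero contribution and the group total is Σ E_j = 41 + 20 + 15 + 44 + 25 = 145.
Each contributed unit returns 1.800 to the group, so the social optimum is full contribution by everyone: group total = 1.800 × 145 = 261.00.
Efficiency loss = (1.800 − 1) × 145 = 116.00.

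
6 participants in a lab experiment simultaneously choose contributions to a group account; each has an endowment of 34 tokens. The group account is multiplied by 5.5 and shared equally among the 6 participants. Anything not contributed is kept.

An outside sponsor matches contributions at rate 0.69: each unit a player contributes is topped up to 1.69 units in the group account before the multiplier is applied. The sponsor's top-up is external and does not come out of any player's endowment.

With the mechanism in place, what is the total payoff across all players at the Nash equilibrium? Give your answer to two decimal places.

1896.18 tokens

The effective private return per unit is now 5.5 × 1.69 / 6 = 1.5492 > 1, so every player's dominant strategy flips to full contribution.
So the Nash equilibrium is full contribution by all 6; the group earns 5.5 × 1.69 × 204 = 1896.18.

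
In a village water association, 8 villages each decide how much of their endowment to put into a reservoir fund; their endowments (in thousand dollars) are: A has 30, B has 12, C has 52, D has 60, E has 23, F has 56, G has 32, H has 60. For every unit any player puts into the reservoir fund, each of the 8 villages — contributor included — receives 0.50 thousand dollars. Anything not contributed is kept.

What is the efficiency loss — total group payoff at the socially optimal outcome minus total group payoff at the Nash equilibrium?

975.00 thousand dollars

The private return per contributed unit is 0.50 < 1 for everyone, so the Nash equilibrium is zero contribution and the group total is Σ E_j = 30 + 12 + 52 + 60 + 23 + 56 + 32 + 60 = 325.
Each contributed unit returns 4.000 to the group, so the social optimum is full contribution by everyone: group total = 4.000 × 325 = 1300.00.
Efficiency loss = (4.000 − 1) × 325 = 975.00.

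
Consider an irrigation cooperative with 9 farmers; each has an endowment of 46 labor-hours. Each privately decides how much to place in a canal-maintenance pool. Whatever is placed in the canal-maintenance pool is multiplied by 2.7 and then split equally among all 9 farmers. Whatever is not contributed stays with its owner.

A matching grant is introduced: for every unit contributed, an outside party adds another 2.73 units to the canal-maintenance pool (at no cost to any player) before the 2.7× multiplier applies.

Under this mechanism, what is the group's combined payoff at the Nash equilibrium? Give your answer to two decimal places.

With the mechanism, a contributed unit returns 2.7 × 3.73 / 9 = 1.1190 per unit of net cost to the contributor — now above 1 — so contributing fully is weakly dominant for every player.
So the Nash equilibrium is full contribution by all 9; the group earns 2.7 × 3.73 × 414 = 4169.39.

4169.39 labor-hours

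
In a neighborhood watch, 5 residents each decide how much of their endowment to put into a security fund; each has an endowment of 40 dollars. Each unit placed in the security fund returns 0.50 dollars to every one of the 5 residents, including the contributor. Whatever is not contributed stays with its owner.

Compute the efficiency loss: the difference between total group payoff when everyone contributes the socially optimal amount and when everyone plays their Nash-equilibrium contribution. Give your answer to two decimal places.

300.00 dollars

The private return per contributed unit is 0.50 < 1, so contributing 0 is dominant for every player. At the Nash equilibrium everyone keeps their 40, and the group total is 5 × 40 = 200.
Each contributed unit returns 2.500 to the group as a whole (0.50 to each of 5 players), which exceeds 1, so the social optimum is full contribution: group total = 2.500 × 200 = 500.00.
Efficiency loss = 500.00 − 200 = 300.00.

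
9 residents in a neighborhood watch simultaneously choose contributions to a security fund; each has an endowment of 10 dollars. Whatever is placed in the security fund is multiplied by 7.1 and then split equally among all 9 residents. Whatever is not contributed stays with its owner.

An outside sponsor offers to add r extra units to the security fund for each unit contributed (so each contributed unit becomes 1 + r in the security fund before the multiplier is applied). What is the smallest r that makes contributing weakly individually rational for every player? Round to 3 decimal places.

0.268

With matching at rate r, one contributed unit becomes (1 + r) in the security fund and returns 7.1 × (1 + r) / 9 to the contributor.
Setting this equal to 1: 1 + r = 9/7.1 = 1.2676.
So the minimum matching rate is r = 1.2676 − 1 = 0.268.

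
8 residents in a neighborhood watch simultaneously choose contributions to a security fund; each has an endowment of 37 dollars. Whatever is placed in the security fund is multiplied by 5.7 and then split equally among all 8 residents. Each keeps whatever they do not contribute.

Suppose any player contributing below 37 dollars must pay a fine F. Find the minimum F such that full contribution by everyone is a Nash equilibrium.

Given the others contribute fully, the best deviation is to contribute 0 (any partial contribution still incurs the fine and gives up units whose private return 0.7125 is below 1).
Deviating from 37 to 0 saves 37 dollars but forfeits the deviator's share of the drop in the security fund: 5.7/8 × 37 = 26.36.
So the deviation gain is 37 − 26.36 = 10.64, and the fine must be at least 10.64 dollars to wipe it out.

10.64 dollars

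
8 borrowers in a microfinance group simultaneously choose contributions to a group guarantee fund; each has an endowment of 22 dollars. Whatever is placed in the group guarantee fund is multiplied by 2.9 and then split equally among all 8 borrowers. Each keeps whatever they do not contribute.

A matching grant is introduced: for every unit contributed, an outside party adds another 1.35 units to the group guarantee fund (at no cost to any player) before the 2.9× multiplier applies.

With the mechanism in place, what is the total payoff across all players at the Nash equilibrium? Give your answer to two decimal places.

176.00 dollars

Even with the mechanism, each unit contributed returns only 2.9 × 2.35 / 8 = 0.8519 per unit of net cost, so contributing nothing is still dominant.
At the Nash equilibrium no one contributes; group total payoff = 8 × 22 = 176.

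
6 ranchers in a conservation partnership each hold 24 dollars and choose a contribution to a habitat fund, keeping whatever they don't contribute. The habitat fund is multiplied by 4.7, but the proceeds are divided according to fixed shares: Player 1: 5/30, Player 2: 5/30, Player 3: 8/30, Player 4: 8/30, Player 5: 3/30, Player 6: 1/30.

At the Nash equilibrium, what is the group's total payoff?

Each unit j contributes comes back to j as 4.7 × (j's share), so j prefers to contribute only if that share exceeds 1/4.7 = 0.2128; otherwise keeping the unit dominates.
Player 3 and Player 4 clear that bar, contributing 24 each; the remaining 4 contribute 0. Total contributed: 48.
The habitat fund pays out 4.7 × 48 = 225.60 in total (split across the unequal shares, but the aggregate is all that matters for the group sum).
The 4 free-riders keep 24 each, adding 96. Group total = 96 + 225.60 = 321.60.

321.60 dollars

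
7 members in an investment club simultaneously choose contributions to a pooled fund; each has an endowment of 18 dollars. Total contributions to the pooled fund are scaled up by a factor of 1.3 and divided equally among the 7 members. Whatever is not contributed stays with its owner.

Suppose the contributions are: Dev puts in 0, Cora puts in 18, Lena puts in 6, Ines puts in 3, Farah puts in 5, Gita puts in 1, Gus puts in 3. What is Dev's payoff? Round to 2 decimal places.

Total contributed: 0 + 18 + 6 + 3 + 5 + 1 + 3 = 36.
Each receives 1.3 × 36 / 7 = 6.69 from the pooled fund.
Dev keeps 18 − 0 = 18, so Dev's payoff is 18 + 6.69 = 24.69.

24.69 dollars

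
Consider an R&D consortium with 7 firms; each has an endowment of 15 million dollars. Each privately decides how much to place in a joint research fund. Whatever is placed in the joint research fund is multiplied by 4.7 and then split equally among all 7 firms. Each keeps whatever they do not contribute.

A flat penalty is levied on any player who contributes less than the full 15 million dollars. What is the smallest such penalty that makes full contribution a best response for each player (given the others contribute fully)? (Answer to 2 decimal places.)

4.93 million dollars

Given the others contribute fully, the best deviation is to contribute 0 (any partial contribution still incurs the fine and gives up units whose private return 0.6714 is below 1).
Deviating from 15 to 0 saves 15 million dollars but forfeits the deviator's share of the drop in the joint research fund: 4.7/7 × 15 = 10.07.
So the deviation gain is 15 − 10.07 = 4.93, and the fine must be at least 4.93 million dollars to wipe it out.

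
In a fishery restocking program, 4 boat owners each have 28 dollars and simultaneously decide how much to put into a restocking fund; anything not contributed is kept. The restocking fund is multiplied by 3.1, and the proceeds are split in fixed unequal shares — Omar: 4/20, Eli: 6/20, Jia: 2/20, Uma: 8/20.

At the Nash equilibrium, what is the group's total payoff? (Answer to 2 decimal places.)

170.80 dollars

Each unit j contributes comes back to j as 3.1 × (j's share), so j prefers to contribute only if that share exceeds 1/3.1 = 0.3226; otherwise keeping the unit dominates.
Uma alone (share 8/20) is above the threshold, contributing 28; the remaining 3 contribute 0. Total contributed: 28.
The restocking fund pays out 3.1 × 28 = 86.80 in total (split across the unequal shares, but the aggregate is all that matters for the group sum).
The 3 free-riders keep 28 each, adding 84. Group total = 84 + 86.80 = 170.80.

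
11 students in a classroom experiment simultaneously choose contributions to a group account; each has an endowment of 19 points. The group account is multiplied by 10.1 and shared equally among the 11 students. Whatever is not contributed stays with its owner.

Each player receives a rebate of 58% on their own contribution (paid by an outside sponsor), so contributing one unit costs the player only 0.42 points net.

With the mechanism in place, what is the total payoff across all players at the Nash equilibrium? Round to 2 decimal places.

Under the mechanism each unit contributed yields (10.1/11) / 0.42 = 2.1861 back to its contributor per unit of net cost, which exceeds 1, making full contribution the dominant choice for everyone.
At the Nash equilibrium everyone contributes 19. Group total payoff = 11 × (19 × 0.58 + 10.1 × 19) = 2232.12.

2232.12 points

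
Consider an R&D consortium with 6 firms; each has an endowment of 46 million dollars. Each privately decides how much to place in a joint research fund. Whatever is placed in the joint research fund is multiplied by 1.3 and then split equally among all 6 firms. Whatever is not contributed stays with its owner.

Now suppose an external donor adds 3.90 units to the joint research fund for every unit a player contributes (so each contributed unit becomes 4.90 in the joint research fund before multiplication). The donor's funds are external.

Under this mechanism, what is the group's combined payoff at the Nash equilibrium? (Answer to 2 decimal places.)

The effective private return per unit is now 1.3 × 4.90 / 6 = 1.0617 > 1, so every player's dominant strategy flips to full contribution.
At the Nash equilibrium everyone contributes 46. Group total payoff = 1.3 × 4.90 × 276 = 1758.12.

1758.12 million dollars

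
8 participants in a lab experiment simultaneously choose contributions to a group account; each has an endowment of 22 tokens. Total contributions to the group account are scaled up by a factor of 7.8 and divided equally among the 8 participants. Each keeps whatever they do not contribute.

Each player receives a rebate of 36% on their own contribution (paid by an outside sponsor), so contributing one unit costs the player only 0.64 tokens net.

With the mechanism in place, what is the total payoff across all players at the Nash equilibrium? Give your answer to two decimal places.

1436.16 tokens

The effective private return per unit is now (7.8/8) / 0.64 = 1.5234 > 1, so every player's dominant strategy flips to full contribution.
So the Nash equilibrium is full contribution by all 8; the group earns 8 × (22 × 0.36 + 7.8 × 22) = 1436.16.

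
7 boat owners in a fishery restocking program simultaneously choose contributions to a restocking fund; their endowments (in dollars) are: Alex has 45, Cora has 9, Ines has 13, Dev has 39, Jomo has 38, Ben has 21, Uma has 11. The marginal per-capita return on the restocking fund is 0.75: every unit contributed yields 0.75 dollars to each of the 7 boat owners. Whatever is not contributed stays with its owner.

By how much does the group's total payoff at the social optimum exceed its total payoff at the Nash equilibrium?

748.00 dollars

The private return per contributed unit is 0.75 < 1 for everyone, so the Nash equilibrium is zero contribution and the group total is Σ E_j = 45 + 9 + 13 + 39 + 38 + 21 + 11 = 176.
Each contributed unit returns 5.250 to the group, so the social optimum is full contribution by everyone: group total = 5.250 × 176 = 924.00.
Efficiency loss = (5.250 − 1) × 176 = 748.00.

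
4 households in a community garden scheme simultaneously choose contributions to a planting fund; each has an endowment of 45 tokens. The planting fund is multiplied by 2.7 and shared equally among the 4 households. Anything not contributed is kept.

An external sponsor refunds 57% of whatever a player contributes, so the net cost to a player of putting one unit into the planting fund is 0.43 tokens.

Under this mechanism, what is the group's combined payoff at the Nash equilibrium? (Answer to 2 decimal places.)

With the mechanism, a contributed unit returns (2.7/4) / 0.43 = 1.5698 per unit of net cost to the contributor — now above 1 — so contributing fully is weakly dominant for every player.
At the Nash equilibrium everyone contributes 45. Group total payoff = 4 × (45 × 0.57 + 2.7 × 45) = 588.60.

588.60 tokens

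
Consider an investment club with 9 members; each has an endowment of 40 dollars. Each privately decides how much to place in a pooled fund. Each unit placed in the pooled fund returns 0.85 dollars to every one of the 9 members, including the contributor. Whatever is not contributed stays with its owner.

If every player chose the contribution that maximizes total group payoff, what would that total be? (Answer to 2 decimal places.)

2754.00 dollars

Each contributed unit returns 7.650 to the group as a whole (0.85 to each of 9 players), which exceeds 1, so the social optimum is full contribution: group total = 7.650 × 360 = 2754.00.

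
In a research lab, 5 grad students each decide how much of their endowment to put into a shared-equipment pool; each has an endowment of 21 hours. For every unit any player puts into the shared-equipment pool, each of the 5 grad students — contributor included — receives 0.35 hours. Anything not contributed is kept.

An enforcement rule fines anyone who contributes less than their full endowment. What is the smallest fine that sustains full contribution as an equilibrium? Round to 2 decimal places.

Given the others contribute fully, the best deviation is to contribute 0 (any partial contribution still incurs the fine and gives up units whose private return 0.35 is below 1).
Deviating from 21 to 0 saves 21 hours but forfeits the deviator's share of the drop in the shared-equipment pool: 0.35 × 21 = 7.35.
So the deviation gain is 21 − 7.35 = 13.65, and the fine must be at least 13.65 hours to wipe it out.

13.65 hours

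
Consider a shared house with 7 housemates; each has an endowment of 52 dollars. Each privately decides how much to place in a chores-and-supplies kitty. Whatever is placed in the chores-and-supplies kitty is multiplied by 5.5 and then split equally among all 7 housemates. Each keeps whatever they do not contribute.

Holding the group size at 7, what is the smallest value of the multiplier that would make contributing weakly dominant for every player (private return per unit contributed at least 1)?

7

A contributed unit returns (multiplier)/7 to its contributor.
This reaches 1 exactly when the multiplier is 7.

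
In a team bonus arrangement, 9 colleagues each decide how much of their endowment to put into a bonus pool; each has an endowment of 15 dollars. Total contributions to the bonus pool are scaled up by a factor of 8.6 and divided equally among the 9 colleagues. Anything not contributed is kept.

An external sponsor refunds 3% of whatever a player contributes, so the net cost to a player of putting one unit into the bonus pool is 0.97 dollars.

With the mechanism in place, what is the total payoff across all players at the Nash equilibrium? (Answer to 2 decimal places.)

135.00 dollars

The effective private return is (8.6/9) / 0.97 = 0.9851, which is still under 1, so the mechanism doesn't change anyone's dominant strategy: zero contribution.
At the Nash equilibrium no one contributes; group total payoff = 9 × 15 = 135.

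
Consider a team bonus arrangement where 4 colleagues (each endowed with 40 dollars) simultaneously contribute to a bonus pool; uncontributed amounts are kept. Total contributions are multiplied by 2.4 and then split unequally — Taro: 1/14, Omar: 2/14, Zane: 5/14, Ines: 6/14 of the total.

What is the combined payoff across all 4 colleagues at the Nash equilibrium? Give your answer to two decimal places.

216.00 dollars

A player with share s gets back 2.4·s per unit contributed, so full contribution is dominant for anyone with s > 1/2.4 = 0.4167 and zero contribution is dominant for anyone below.
Ines alone (share 6/14) is above the threshold, contributing 40; the remaining 3 contribute 0. Total contributed: 40.
The bonus pool pays out 2.4 × 40 = 96.00 in total (split across the unequal shares, but the aggregate is all that matters for the group sum).
The 3 free-riders keep 40 each, adding 120. Group total = 120 + 96.00 = 216.00.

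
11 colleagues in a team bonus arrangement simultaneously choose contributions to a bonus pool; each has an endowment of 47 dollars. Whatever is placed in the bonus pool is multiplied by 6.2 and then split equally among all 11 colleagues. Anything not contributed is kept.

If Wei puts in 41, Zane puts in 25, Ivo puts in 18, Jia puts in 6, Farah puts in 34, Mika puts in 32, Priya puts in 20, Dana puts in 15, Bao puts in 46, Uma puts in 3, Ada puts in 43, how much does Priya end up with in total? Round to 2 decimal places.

186.51 dollars

Total contributed: 41 + 25 + 18 + 6 + 34 + 32 + 20 + 15 + 46 + 3 + 43 = 283.
Each receives 6.2 × 283 / 11 = 159.51 from the bonus pool.
Priya keeps 47 − 20 = 27, so Priya's payoff is 27 + 159.51 = 186.51.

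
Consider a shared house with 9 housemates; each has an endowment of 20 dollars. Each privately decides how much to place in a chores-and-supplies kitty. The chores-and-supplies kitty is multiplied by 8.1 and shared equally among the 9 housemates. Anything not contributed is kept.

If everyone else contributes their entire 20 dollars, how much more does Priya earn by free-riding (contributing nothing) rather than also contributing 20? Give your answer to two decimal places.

Switching from a contribution of 20 to 0 lets Priya keep an extra 20 dollars, but lowers the chores-and-supplies kitty by 20, which costs Priya their own share of that drop: 8.1/9 × 20 = 18.00.
Net gain = 20 − 18.00 = 2.00. The private return per contributed unit (0.9000) is below 1, so free-riding is indeed the best response regardless of what the others do.

2.00 dollars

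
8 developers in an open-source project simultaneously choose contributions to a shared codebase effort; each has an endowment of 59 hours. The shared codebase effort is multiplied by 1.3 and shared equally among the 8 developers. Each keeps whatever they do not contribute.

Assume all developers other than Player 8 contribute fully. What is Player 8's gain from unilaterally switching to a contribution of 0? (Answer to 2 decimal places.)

49.41 hours

Switching from a contribution of 59 to 0 lets Player 8 keep an extra 59 hours, but lowers the shared codebase effort by 59, which costs Player 8 their own share of that drop: 1.3/8 × 59 = 9.59.
Net gain = 59 − 9.59 = 49.41. The private return per contributed unit (0.1625) is below 1, so free-riding is indeed the best response regardless of what the others do.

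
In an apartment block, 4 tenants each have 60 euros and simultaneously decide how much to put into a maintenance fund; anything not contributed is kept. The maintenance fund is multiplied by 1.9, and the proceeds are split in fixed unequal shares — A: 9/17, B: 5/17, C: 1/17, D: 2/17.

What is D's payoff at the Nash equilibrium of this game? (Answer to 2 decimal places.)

For player j, contributing a unit is worthwhile iff 1.9 × (j's share) ≥ 1, i.e. iff j's share is at least 0.5263.
Only A (9/17) clears that bar, contributing 60; the remaining 3 contribute 0. Total contributed: 60.
D keeps 60 and receives 1.9 × 60 × 2/17 = 13.41 from the maintenance fund, for a payoff of 73.41.

73.41 euros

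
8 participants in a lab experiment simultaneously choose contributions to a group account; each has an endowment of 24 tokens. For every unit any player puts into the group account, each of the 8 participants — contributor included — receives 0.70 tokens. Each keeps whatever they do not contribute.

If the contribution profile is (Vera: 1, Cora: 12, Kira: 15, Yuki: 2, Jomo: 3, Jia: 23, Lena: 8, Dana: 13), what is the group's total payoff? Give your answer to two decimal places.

546.20 tokens

Total contributed: 1 + 12 + 15 + 2 + 3 + 23 + 8 + 13 = 77; total kept: 8 × 24 − 77 = 115.
The group account pays out 0.70 × 8 × 77 = 431.20 in aggregate.
Group total = 115 + 431.20 = 546.20.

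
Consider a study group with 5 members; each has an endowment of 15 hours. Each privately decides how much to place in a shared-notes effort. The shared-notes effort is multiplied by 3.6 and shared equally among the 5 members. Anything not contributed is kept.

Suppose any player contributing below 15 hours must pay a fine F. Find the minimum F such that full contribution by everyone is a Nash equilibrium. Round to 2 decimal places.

4.20 hours

Given the others contribute fully, the best deviation is to contribute 0 (any partial contribution still incurs the fine and gives up units whose private return 0.7200 is below 1).
Deviating from 15 to 0 saves 15 hours but forfeits the deviator's share of the drop in the shared-notes effort: 3.6/5 × 15 = 10.80.
So the deviation gain is 15 − 10.80 = 4.20, and the fine must be at least 4.20 hours to wipe it out.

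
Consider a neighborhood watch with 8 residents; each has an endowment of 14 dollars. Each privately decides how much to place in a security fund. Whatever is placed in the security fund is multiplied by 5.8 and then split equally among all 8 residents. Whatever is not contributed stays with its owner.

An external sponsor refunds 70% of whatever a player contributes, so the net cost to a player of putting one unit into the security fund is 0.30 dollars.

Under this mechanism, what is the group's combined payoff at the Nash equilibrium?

728.00 dollars

Under the mechanism each unit contributed yields (5.8/8) / 0.30 = 2.4167 back to its contributor per unit of net cost, which exceeds 1, making full contribution the dominant choice for everyone.
At the Nash equilibrium everyone contributes 14. Group total payoff = 8 × (14 × 0.70 + 5.8 × 14) = 728.00.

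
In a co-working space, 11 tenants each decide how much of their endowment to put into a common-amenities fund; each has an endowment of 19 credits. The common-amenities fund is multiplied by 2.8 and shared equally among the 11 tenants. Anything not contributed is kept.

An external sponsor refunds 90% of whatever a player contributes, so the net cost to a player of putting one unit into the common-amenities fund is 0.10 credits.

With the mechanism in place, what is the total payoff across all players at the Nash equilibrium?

773.30 credits

The effective private return per unit is now (2.8/11) / 0.10 = 2.5455 > 1, so every player's dominant strategy flips to full contribution.
So the Nash equilibrium is full contribution by all 11; the group earns 11 × (19 × 0.90 + 2.8 × 19) = 773.30.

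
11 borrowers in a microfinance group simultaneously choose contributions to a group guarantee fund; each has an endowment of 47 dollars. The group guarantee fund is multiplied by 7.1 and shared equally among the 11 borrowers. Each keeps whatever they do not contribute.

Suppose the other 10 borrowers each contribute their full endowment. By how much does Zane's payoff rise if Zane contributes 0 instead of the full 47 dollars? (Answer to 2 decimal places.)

16.66 dollars

Switching from a contribution of 47 to 0 lets Zane keep an extra 47 dollars, but lowers the group guarantee fund by 47, which costs Zane their own share of that drop: 7.1/11 × 47 = 30.34.
Net gain = 47 − 30.34 = 16.66. The private return per contributed unit (0.6455) is below 1, so free-riding is indeed the best response regardless of what the others do.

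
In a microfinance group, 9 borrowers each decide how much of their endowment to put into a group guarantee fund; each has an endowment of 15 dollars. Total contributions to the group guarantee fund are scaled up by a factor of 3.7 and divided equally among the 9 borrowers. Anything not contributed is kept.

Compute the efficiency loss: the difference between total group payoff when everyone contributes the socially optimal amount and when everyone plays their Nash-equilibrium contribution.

Each contributed unit returns 3.7/9 = 0.4111 to its contributor — below 1 — so contributing 0 is dominant for every player. At the Nash equilibrium everyone keeps their 15, and the group total is 9 × 15 = 135.
Each contributed unit returns 3.700 to the group as a whole (0.4111 to each of 9 players), which exceeds 1, so the social optimum is full contribution: group total = 3.700 × 135 = 499.50.
Efficiency loss = 499.50 − 135 = 364.50.

364.50 dollars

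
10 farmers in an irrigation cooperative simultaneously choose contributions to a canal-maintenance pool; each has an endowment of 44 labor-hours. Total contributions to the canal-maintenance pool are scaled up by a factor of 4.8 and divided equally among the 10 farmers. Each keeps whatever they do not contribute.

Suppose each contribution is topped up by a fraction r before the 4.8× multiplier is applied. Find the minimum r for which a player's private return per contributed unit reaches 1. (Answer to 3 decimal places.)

1.083

With matching at rate r, one contributed unit becomes (1 + r) in the canal-maintenance pool and returns 4.8 × (1 + r) / 10 to the contributor.
Setting this equal to 1: 1 + r = 10/4.8 = 2.0833.
So the minimum matching rate is r = 2.0833 − 1 = 1.083.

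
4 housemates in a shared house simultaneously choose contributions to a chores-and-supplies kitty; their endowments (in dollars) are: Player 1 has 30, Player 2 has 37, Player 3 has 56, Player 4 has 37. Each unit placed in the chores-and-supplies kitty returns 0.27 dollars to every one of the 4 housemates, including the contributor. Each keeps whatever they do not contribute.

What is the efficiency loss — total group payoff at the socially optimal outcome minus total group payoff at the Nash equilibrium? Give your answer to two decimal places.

12.80 dollars

The private return per contributed unit is 0.27 < 1 for everyone, so the Nash equilibrium is zero contribution and the group total is Σ E_j = 30 + 37 + 56 + 37 = 160.
Each contributed unit returns 1.080 to the group, so the social optimum is full contribution by everyone: group total = 1.080 × 160 = 172.80.
Efficiency loss = (1.080 − 1) × 160 = 12.80.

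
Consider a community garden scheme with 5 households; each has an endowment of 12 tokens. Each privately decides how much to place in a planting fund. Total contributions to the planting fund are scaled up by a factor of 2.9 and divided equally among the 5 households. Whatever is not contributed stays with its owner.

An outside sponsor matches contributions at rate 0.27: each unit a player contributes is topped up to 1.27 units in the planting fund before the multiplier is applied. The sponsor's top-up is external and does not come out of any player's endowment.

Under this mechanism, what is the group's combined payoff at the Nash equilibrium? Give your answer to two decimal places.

With the mechanism, a contributed unit returns 2.9 × 1.27 / 5 = 0.7366 per unit of net cost — still below 1 — so contributing 0 remains dominant for every player.
Everyone keeps their endowment and the group total is 5 × 12 = 60.

60.00 tokens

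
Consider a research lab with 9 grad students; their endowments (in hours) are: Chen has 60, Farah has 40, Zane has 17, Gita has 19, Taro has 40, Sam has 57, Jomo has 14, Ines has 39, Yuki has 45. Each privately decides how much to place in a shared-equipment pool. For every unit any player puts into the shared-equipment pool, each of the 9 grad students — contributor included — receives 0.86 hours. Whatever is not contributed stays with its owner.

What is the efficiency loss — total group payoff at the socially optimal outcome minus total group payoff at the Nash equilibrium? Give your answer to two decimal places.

2230.94 hours

The private return per contributed unit is 0.86 < 1 for everyone, so the Nash equilibrium is zero contribution and the group total is Σ E_j = 60 + 40 + 17 + 19 + 40 + 57 + 14 + 39 + 45 = 331.
Each contributed unit returns 7.740 to the group, so the social optimum is full contribution by everyone: group total = 7.740 × 331 = 2561.94.
Efficiency loss = (7.740 − 1) × 331 = 2230.94.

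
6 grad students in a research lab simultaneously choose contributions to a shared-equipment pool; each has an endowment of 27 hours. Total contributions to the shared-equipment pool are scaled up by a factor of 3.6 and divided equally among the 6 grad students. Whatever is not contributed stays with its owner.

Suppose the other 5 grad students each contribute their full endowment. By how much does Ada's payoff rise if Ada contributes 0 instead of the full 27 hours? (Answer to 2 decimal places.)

Switching from a contribution of 27 to 0 lets Ada keep an extra 27 hours, but lowers the shared-equipment pool by 27, which costs Ada their own share of that drop: 3.6/6 × 27 = 16.20.
Net gain = 27 − 16.20 = 10.80. The private return per contributed unit (0.6000) is below 1, so free-riding is indeed the best response regardless of what the others do.

10.80 hours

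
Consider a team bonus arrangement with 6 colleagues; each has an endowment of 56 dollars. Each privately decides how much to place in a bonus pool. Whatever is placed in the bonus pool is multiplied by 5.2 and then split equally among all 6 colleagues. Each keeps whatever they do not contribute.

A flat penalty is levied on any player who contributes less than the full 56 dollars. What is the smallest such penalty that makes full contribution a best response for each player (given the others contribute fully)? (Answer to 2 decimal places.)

7.47 dollars

Given the others contribute fully, the best deviation is to contribute 0 (any partial contribution still incurs the fine and gives up units whose private return 0.8667 is below 1).
Deviating from 56 to 0 saves 56 dollars but forfeits the deviator's share of the drop in the bonus pool: 5.2/6 × 56 = 48.53.
So the deviation gain is 56 − 48.53 = 7.47, and the fine must be at least 7.47 dollars to wipe it out.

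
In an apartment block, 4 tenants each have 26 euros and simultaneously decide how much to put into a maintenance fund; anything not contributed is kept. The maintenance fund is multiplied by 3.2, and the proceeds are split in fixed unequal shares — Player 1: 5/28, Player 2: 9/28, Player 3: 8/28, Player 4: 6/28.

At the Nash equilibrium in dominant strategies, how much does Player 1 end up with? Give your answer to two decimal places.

40.86 euros

A player with share s gets back 3.2·s per unit contributed, so full contribution is dominant for anyone with s > 1/3.2 = 0.3125 and zero contribution is dominant for anyone below.
Player 2 alone (share 9/28) is above the threshold, contributing 26; the remaining 3 contribute 0. Total contributed: 26.
Player 1 keeps 26 and receives 3.2 × 26 × 5/28 = 14.86 from the maintenance fund, for a payoff of 40.86.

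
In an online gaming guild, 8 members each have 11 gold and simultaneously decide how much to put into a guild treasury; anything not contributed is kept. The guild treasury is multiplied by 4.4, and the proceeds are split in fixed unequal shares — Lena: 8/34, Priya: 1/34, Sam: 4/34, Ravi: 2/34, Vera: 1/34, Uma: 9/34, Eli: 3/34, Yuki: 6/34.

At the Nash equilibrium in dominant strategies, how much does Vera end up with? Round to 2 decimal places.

13.85 gold

A player with share s gets back 4.4·s per unit contributed, so full contribution is dominant for anyone with s > 1/4.4 = 0.2273 and zero contribution is dominant for anyone below.
The shares above 0.2273 belong to Lena and Uma, contributing 11 each; the remaining 6 contribute 0. Total contributed: 22.
Vera keeps 11 and receives 4.4 × 22 × 1/34 = 2.85 from the guild treasury, for a payoff of 13.85.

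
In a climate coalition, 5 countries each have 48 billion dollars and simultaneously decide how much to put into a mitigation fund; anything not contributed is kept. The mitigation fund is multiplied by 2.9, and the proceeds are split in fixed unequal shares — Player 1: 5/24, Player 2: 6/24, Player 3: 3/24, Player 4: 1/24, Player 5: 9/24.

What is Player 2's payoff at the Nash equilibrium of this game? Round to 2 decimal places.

Each unit j contributes comes back to j as 2.9 × (j's share), so j prefers to contribute only if that share exceeds 1/2.9 = 0.3448; otherwise keeping the unit dominates.
Player 5 alone (share 9/24) is above the threshold, contributing 48; the remaining 4 contribute 0. Total contributed: 48.
Player 2 keeps 48 and receives 2.9 × 48 × 6/24 = 34.80 from the mitigation fund, for a payoff of 82.80.

82.80 billion dollars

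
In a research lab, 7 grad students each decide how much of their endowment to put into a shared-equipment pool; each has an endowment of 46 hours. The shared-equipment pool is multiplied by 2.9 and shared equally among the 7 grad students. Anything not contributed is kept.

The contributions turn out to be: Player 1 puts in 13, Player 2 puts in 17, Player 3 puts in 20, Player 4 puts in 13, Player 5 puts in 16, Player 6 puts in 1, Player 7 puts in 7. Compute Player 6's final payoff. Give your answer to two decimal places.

Total contributed: 13 + 17 + 20 + 13 + 16 + 1 + 7 = 87.
Each receives 2.9 × 87 / 7 = 36.04 from the shared-equipment pool.
Player 6 keeps 46 − 1 = 45, so Player 6's payoff is 45 + 36.04 = 81.04.

81.04 hours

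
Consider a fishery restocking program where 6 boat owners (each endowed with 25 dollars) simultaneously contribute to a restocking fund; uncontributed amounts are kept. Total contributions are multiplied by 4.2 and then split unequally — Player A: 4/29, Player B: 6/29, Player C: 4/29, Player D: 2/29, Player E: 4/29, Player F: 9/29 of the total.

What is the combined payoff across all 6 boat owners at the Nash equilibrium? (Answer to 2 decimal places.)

230.00 dollars

Player j's private return per contributed unit is 4.2 × (j's share). Contributing is weakly dominant for j when that share is at least 1/4.2 = 0.2381, and contributing 0 is dominant otherwise.
The only share above 0.2381 is Player F's 9/29, contributing 25; the remaining 5 contribute 0. Total contributed: 25.
The restocking fund pays out 4.2 × 25 = 105.00 in total (split across the unequal shares, but the aggregate is all that matters for the group sum).
The 5 free-riders keep 25 each, adding 125. Group total = 125 + 105.00 = 230.00.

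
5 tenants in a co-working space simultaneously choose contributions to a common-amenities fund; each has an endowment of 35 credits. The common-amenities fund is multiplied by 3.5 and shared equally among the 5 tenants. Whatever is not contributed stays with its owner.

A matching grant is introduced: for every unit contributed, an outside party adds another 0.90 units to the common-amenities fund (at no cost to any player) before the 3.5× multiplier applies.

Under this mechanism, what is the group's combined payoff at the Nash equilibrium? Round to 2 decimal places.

1163.75 credits

The effective private return per unit is now 3.5 × 1.90 / 5 = 1.3300 > 1, so every player's dominant strategy flips to full contribution.
At the Nash equilibrium everyone contributes 35. Group total payoff = 3.5 × 1.90 × 175 = 1163.75.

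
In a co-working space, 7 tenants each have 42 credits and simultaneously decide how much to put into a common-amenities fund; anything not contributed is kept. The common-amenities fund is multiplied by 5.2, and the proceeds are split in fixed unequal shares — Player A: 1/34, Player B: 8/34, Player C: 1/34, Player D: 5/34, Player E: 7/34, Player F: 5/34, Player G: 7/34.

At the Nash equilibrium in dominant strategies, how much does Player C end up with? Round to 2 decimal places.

61.27 credits

A player with share s gets back 5.2·s per unit contributed, so full contribution is dominant for anyone with s > 1/5.2 = 0.1923 and zero contribution is dominant for anyone below.
The shares above 0.1923 belong to Player B, Player E and Player G, contributing 42 each; the remaining 4 contribute 0. Total contributed: 126.
Player C keeps 42 and receives 5.2 × 126 × 1/34 = 19.27 from the common-amenities fund, for a payoff of 61.27.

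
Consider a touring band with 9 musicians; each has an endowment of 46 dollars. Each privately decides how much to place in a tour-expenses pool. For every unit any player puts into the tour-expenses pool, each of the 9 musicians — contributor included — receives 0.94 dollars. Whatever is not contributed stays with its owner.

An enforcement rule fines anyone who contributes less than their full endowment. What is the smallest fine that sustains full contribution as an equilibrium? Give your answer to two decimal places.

2.76 dollars

Given the others contribute fully, the best deviation is to contribute 0 (any partial contribution still incurs the fine and gives up units whose private return 0.94 is below 1).
Deviating from 46 to 0 saves 46 dollars but forfeits the deviator's share of the drop in the tour-expenses pool: 0.94 × 46 = 43.24.
So the deviation gain is 46 − 43.24 = 2.76, and the fine must be at least 2.76 dollars to wipe it out.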